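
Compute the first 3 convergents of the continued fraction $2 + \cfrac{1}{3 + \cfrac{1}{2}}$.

Using the convergent recurrence p_i = a_i*p_{i-1} + p_{i-2}, q_i = a_i*q_{i-1} + q_{i-2} with p_{-2}=0, p_{-1}=1, q_{-2}=1, q_{-1}=0:
  i=0: a_0=2, p_0 = 2*1 + 0 = 2, q_0 = 2*0 + 1 = 1.
  i=1: a_1=3, p_1 = 3*2 + 1 = 7, q_1 = 3*1 + 0 = 3.
  i=2: a_2=2, p_2 = 2*7 + 2 = 16, q_2 = 2*3 + 1 = 7.

2/1, 7/3, 16/7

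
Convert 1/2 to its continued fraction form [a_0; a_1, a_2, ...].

Run the Euclidean algorithm on 1 and 2; the successive quotients are the partial quotients a_0, a_1, ... (each step inverts the fractional part left over by the previous one):
  1 = 0*2 + 1, so a_0 = 0.
  2 = 2*1 + 0, so a_1 = 2.
The remainder reaches 0 after 2 divisions, so the expansion has 2 partial quotients, read off in order.

[0; 2]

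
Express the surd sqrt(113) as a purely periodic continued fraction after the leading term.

[10; (1, 1, 1, 2, 2, 1, 1, 1, 20)]

Write x_i = (sqrt(113) + m_i)/d_i with (m_0, d_0) = (0, 1). a_0 = floor(sqrt(113)) = 10, since 10^2 = 100 <= 113 < 121 = 11^2.
Iterate m_{i+1} = d_i*a_i - m_i, d_{i+1} = (113 - m_{i+1}^2)/d_i, a_{i+1} = floor((a_0 + m_{i+1})/d_{i+1}):
  m_1 = 1*10 - 0 = 10, d_1 = (113 - 10^2)/1 = 13/1 = 13, a_1 = floor((10 + 10)/13) = 1.
  m_2 = 13*1 - 10 = 3, d_2 = (113 - 3^2)/13 = 104/13 = 8, a_2 = floor((10 + 3)/8) = 1.
  m_3 = 8*1 - 3 = 5, d_3 = (113 - 5^2)/8 = 88/8 = 11, a_3 = floor((10 + 5)/11) = 1.
  m_4 = 11*1 - 5 = 6, d_4 = (113 - 6^2)/11 = 77/11 = 7, a_4 = floor((10 + 6)/7) = 2.
  m_5 = 7*2 - 6 = 8, d_5 = (113 - 8^2)/7 = 49/7 = 7, a_5 = floor((10 + 8)/7) = 2.
  m_6 = 7*2 - 8 = 6, d_6 = (113 - 6^2)/7 = 77/7 = 11, a_6 = floor((10 + 6)/11) = 1.
  m_7 = 11*1 - 6 = 5, d_7 = (113 - 5^2)/11 = 88/11 = 8, a_7 = floor((10 + 5)/8) = 1.
  m_8 = 8*1 - 5 = 3, d_8 = (113 - 3^2)/8 = 104/8 = 13, a_8 = floor((10 + 3)/13) = 1.
  m_9 = 13*1 - 3 = 10, d_9 = (113 - 10^2)/13 = 13/13 = 1, a_9 = floor((10 + 10)/1) = 20.
  m_10 = 1*20 - 10 = 10, d_10 = (113 - 10^2)/1 = 13/1 = 13: (m_10, d_10) = (m_1, d_1) = (10, 13), so from here the quotients repeat a_1, ..., a_9; the period length is 9.
Hence the expansion of sqrt(113) is a_0 = 10 followed by the repeating block 1, 1, 1, 2, 2, 1, 1, 1, 20 (period 9).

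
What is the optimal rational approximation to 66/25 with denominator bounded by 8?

21/8

Expand x = 66/25 as a continued fraction with the Euclidean algorithm:
  66 = 2*25 + 16, so a_0 = 2.
  25 = 1*16 + 9, so a_1 = 1.
  16 = 1*9 + 7, so a_2 = 1.
  9 = 1*7 + 2, so a_3 = 1.
  7 = 3*2 + 1, so a_4 = 3.
  2 = 2*1 + 0, so a_5 = 2.
so x = [2; 1, 1, 1, 3, 2].
Convergents (p_i = a_i*p_{i-1} + p_{i-2}, q_i = a_i*q_{i-1} + q_{i-2} with p_{-2}=0, p_{-1}=1, q_{-2}=1, q_{-1}=0), until the denominator exceeds 8:
  i=0: a_0=2, p_0 = 2*1 + 0 = 2, q_0 = 2*0 + 1 = 1.
  i=1: a_1=1, p_1 = 1*2 + 1 = 3, q_1 = 1*1 + 0 = 1.
  i=2: a_2=1, p_2 = 1*3 + 2 = 5, q_2 = 1*1 + 1 = 2.
  i=3: a_3=1, p_3 = 1*5 + 3 = 8, q_3 = 1*2 + 1 = 3.
  i=4: a_4=3, p_4 = 3*8 + 5 = 29, q_4 = 3*3 + 2 = 11.
q_4 = 11 > 8, so the last convergent with denominator <= 8 is p_3/q_3 = 8/3.
The closest fraction with denominator <= 8 is either p_3/q_3 or the intermediate fraction (k*p_3 + p_2)/(k*q_3 + q_2) with the largest k >= 1 whose denominator stays <= 8; these approach x as k grows, and every other convergent or intermediate fraction in range is farther away.
Largest k: floor((8 - q_2)/q_3) = floor((8 - 2)/3) = 2.
That gives (2*8 + 5)/(2*3 + 2) = 21/8.
Compare the errors: |x - 8/3| = |66*3 - 8*25|/(25*3) = 2/75, and |x - 21/8| = |66*8 - 21*25|/(25*8) = 3/200.
Cross-multiplying, 3*75 = 225 < 400 = 2*200, so 3/200 is smaller: the intermediate fraction 21/8 is closer to x than 8/3.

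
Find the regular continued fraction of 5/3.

[1; 1, 2]

Run the Euclidean algorithm on 5 and 3; the successive quotients are the partial quotients a_0, a_1, ... (each step inverts the fractional part left over by the previous one):
  5 = 1*3 + 2, so a_0 = 1.
  3 = 1*2 + 1, so a_1 = 1.
  2 = 2*1 + 0, so a_2 = 2.
The remainder reaches 0 after 3 divisions, so the expansion has 3 partial quotients, read off in order.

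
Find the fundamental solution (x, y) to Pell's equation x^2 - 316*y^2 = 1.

(x, y) = (12799, 720)

First expand sqrt(316) as a continued fraction. With x_i = (sqrt(316) + m_i)/d_i and (m_0, d_0) = (0, 1): a_0 = floor(sqrt(316)) = 17, since 17^2 = 289 <= 316 < 324 = 18^2.
Iterate m_{i+1} = d_i*a_i - m_i, d_{i+1} = (316 - m_{i+1}^2)/d_i, a_{i+1} = floor((a_0 + m_{i+1})/d_{i+1}):
  m_1 = 1*17 - 0 = 17, d_1 = (316 - 17^2)/1 = 27/1 = 27, a_1 = floor((17 + 17)/27) = 1.
  m_2 = 27*1 - 17 = 10, d_2 = (316 - 10^2)/27 = 216/27 = 8, a_2 = floor((17 + 10)/8) = 3.
  m_3 = 8*3 - 10 = 14, d_3 = (316 - 14^2)/8 = 120/8 = 15, a_3 = floor((17 + 14)/15) = 2.
  m_4 = 15*2 - 14 = 16, d_4 = (316 - 16^2)/15 = 60/15 = 4, a_4 = floor((17 + 16)/4) = 8.
  m_5 = 4*8 - 16 = 16, d_5 = (316 - 16^2)/4 = 60/4 = 15, a_5 = floor((17 + 16)/15) = 2.
  m_6 = 15*2 - 16 = 14, d_6 = (316 - 14^2)/15 = 120/15 = 8, a_6 = floor((17 + 14)/8) = 3.
  m_7 = 8*3 - 14 = 10, d_7 = (316 - 10^2)/8 = 216/8 = 27, a_7 = floor((17 + 10)/27) = 1.
  m_8 = 27*1 - 10 = 17, d_8 = (316 - 17^2)/27 = 27/27 = 1, a_8 = floor((17 + 17)/1) = 34.
  m_9 = 1*34 - 17 = 17, d_9 = (316 - 17^2)/1 = 27/1 = 27: (m_9, d_9) = (m_1, d_1) = (17, 27), so from here the quotients repeat a_1, ..., a_8; the period length is 8.
So sqrt(316) = [17; (1, 3, 2, 8, 2, 3, 1, 34)] with period length k = 8.
k is even, so the fundamental solution of x^2 - 316y^2 = 1 is (p_{k-1}, q_{k-1}) = (p_7, q_7); compute convergents through index 7.
Convergents (p_i = a_i*p_{i-1} + p_{i-2}, q_i = a_i*q_{i-1} + q_{i-2} with p_{-2}=0, p_{-1}=1, q_{-2}=1, q_{-1}=0):
  i=0: a_0=17, p_0 = 17*1 + 0 = 17, q_0 = 17*0 + 1 = 1.
  i=1: a_1=1, p_1 = 1*17 + 1 = 18, q_1 = 1*1 + 0 = 1.
  i=2: a_2=3, p_2 = 3*18 + 17 = 71, q_2 = 3*1 + 1 = 4.
  i=3: a_3=2, p_3 = 2*71 + 18 = 160, q_3 = 2*4 + 1 = 9.
  i=4: a_4=8, p_4 = 8*160 + 71 = 1351, q_4 = 8*9 + 4 = 76.
  i=5: a_5=2, p_5 = 2*1351 + 160 = 2862, q_5 = 2*76 + 9 = 161.
  i=6: a_6=3, p_6 = 3*2862 + 1351 = 9937, q_6 = 3*161 + 76 = 559.
  i=7: a_7=1, p_7 = 1*9937 + 2862 = 12799, q_7 = 1*559 + 161 = 720.
Check: 12799^2 - 316*720^2 = 163814401 - 163814400 = 1, so (x, y) = (12799, 720) solves the equation, and by the theorem it is the least positive solution.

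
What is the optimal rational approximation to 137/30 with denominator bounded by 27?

105/23

Expand x = 137/30 as a continued fraction with the Euclidean algorithm:
  137 = 4*30 + 17, so a_0 = 4.
  30 = 1*17 + 13, so a_1 = 1.
  17 = 1*13 + 4, so a_2 = 1.
  13 = 3*4 + 1, so a_3 = 3.
  4 = 4*1 + 0, so a_4 = 4.
so x = [4; 1, 1, 3, 4].
Convergents (p_i = a_i*p_{i-1} + p_{i-2}, q_i = a_i*q_{i-1} + q_{i-2} with p_{-2}=0, p_{-1}=1, q_{-2}=1, q_{-1}=0), until the denominator exceeds 27:
  i=0: a_0=4, p_0 = 4*1 + 0 = 4, q_0 = 4*0 + 1 = 1.
  i=1: a_1=1, p_1 = 1*4 + 1 = 5, q_1 = 1*1 + 0 = 1.
  i=2: a_2=1, p_2 = 1*5 + 4 = 9, q_2 = 1*1 + 1 = 2.
  i=3: a_3=3, p_3 = 3*9 + 5 = 32, q_3 = 3*2 + 1 = 7.
  i=4: a_4=4, p_4 = 4*32 + 9 = 137, q_4 = 4*7 + 2 = 30.
q_4 = 30 > 27, so the last convergent with denominator <= 27 is p_3/q_3 = 32/7.
The closest fraction with denominator <= 27 is either p_3/q_3 or the intermediate fraction (k*p_3 + p_2)/(k*q_3 + q_2) with the largest k >= 1 whose denominator stays <= 27; these approach x as k grows, and every other convergent or intermediate fraction in range is farther away.
Largest k: floor((27 - q_2)/q_3) = floor((27 - 2)/7) = 3.
That gives (3*32 + 9)/(3*7 + 2) = 105/23.
Compare the errors: |x - 32/7| = |137*7 - 32*30|/(30*7) = 1/210, and |x - 105/23| = |137*23 - 105*30|/(30*23) = 1/690.
Cross-multiplying, 1*210 = 210 < 690 = 1*690, so 1/690 is smaller: the intermediate fraction 105/23 is closer to x than 32/7.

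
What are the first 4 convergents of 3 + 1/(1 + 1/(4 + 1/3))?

3/1, 4/1, 19/5, 61/16

Using the convergent recurrence p_i = a_i*p_{i-1} + p_{i-2}, q_i = a_i*q_{i-1} + q_{i-2} with p_{-2}=0, p_{-1}=1, q_{-2}=1, q_{-1}=0:
  i=0: a_0=3, p_0 = 3*1 + 0 = 3, q_0 = 3*0 + 1 = 1.
  i=1: a_1=1, p_1 = 1*3 + 1 = 4, q_1 = 1*1 + 0 = 1.
  i=2: a_2=4, p_2 = 4*4 + 3 = 19, q_2 = 4*1 + 1 = 5.
  i=3: a_3=3, p_3 = 3*19 + 4 = 61, q_3 = 3*5 + 1 = 16.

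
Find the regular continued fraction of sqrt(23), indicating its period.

[4; (1, 3, 1, 8)]

Write x_i = (sqrt(23) + m_i)/d_i with (m_0, d_0) = (0, 1). a_0 = floor(sqrt(23)) = 4, since 4^2 = 16 <= 23 < 25 = 5^2.
Iterate m_{i+1} = d_i*a_i - m_i, d_{i+1} = (23 - m_{i+1}^2)/d_i, a_{i+1} = floor((a_0 + m_{i+1})/d_{i+1}):
  m_1 = 1*4 - 0 = 4, d_1 = (23 - 4^2)/1 = 7/1 = 7, a_1 = floor((4 + 4)/7) = 1.
  m_2 = 7*1 - 4 = 3, d_2 = (23 - 3^2)/7 = 14/7 = 2, a_2 = floor((4 + 3)/2) = 3.
  m_3 = 2*3 - 3 = 3, d_3 = (23 - 3^2)/2 = 14/2 = 7, a_3 = floor((4 + 3)/7) = 1.
  m_4 = 7*1 - 3 = 4, d_4 = (23 - 4^2)/7 = 7/7 = 1, a_4 = floor((4 + 4)/1) = 8.
  m_5 = 1*8 - 4 = 4, d_5 = (23 - 4^2)/1 = 7/1 = 7: (m_5, d_5) = (m_1, d_1) = (4, 7), so from here the quotients repeat a_1, ..., a_4; the period length is 4.
Hence the expansion of sqrt(23) is a_0 = 4 followed by the repeating block 1, 3, 1, 8 (period 4).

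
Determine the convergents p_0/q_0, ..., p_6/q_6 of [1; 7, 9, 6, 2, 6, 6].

1/1, 8/7, 73/64, 446/391, 965/846, 6236/5467, 38381/33648

Using the convergent recurrence p_i = a_i*p_{i-1} + p_{i-2}, q_i = a_i*q_{i-1} + q_{i-2} with p_{-2}=0, p_{-1}=1, q_{-2}=1, q_{-1}=0:
  i=0: a_0=1, p_0 = 1*1 + 0 = 1, q_0 = 1*0 + 1 = 1.
  i=1: a_1=7, p_1 = 7*1 + 1 = 8, q_1 = 7*1 + 0 = 7.
  i=2: a_2=9, p_2 = 9*8 + 1 = 73, q_2 = 9*7 + 1 = 64.
  i=3: a_3=6, p_3 = 6*73 + 8 = 446, q_3 = 6*64 + 7 = 391.
  i=4: a_4=2, p_4 = 2*446 + 73 = 965, q_4 = 2*391 + 64 = 846.
  i=5: a_5=6, p_5 = 6*965 + 446 = 6236, q_5 = 6*846 + 391 = 5467.
  i=6: a_6=6, p_6 = 6*6236 + 965 = 38381, q_6 = 6*5467 + 846 = 33648.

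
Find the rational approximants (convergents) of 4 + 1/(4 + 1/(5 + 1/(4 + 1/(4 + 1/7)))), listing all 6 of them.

Using the convergent recurrence p_i = a_i*p_{i-1} + p_{i-2}, q_i = a_i*q_{i-1} + q_{i-2} with p_{-2}=0, p_{-1}=1, q_{-2}=1, q_{-1}=0:
  i=0: a_0=4, p_0 = 4*1 + 0 = 4, q_0 = 4*0 + 1 = 1.
  i=1: a_1=4, p_1 = 4*4 + 1 = 17, q_1 = 4*1 + 0 = 4.
  i=2: a_2=5, p_2 = 5*17 + 4 = 89, q_2 = 5*4 + 1 = 21.
  i=3: a_3=4, p_3 = 4*89 + 17 = 373, q_3 = 4*21 + 4 = 88.
  i=4: a_4=4, p_4 = 4*373 + 89 = 1581, q_4 = 4*88 + 21 = 373.
  i=5: a_5=7, p_5 = 7*1581 + 373 = 11440, q_5 = 7*373 + 88 = 2699.

4/1, 17/4, 89/21, 373/88, 1581/373, 11440/2699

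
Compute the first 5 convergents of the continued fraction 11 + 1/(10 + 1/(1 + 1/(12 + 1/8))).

11/1, 111/10, 122/11, 1575/142, 12722/1147

Using the convergent recurrence p_i = a_i*p_{i-1} + p_{i-2}, q_i = a_i*q_{i-1} + q_{i-2} with p_{-2}=0, p_{-1}=1, q_{-2}=1, q_{-1}=0:
  i=0: a_0=11, p_0 = 11*1 + 0 = 11, q_0 = 11*0 + 1 = 1.
  i=1: a_1=10, p_1 = 10*11 + 1 = 111, q_1 = 10*1 + 0 = 10.
  i=2: a_2=1, p_2 = 1*111 + 11 = 122, q_2 = 1*10 + 1 = 11.
  i=3: a_3=12, p_3 = 12*122 + 111 = 1575, q_3 = 12*11 + 10 = 142.
  i=4: a_4=8, p_4 = 8*1575 + 122 = 12722, q_4 = 8*142 + 11 = 1147.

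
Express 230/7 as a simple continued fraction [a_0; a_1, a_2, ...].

[32; 1, 6]

Run the Euclidean algorithm on 230 and 7; the successive quotients are the partial quotients a_0, a_1, ... (each step inverts the fractional part left over by the previous one):
  230 = 32*7 + 6, so a_0 = 32.
  7 = 1*6 + 1, so a_1 = 1.
  6 = 6*1 + 0, so a_2 = 6.
The remainder reaches 0 after 3 divisions, so the expansion has 3 partial quotients, read off in order.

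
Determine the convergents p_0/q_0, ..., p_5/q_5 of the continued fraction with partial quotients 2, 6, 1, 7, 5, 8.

2/1, 13/6, 15/7, 118/55, 605/282, 4958/2311

Using the convergent recurrence p_i = a_i*p_{i-1} + p_{i-2}, q_i = a_i*q_{i-1} + q_{i-2} with p_{-2}=0, p_{-1}=1, q_{-2}=1, q_{-1}=0:
  i=0: a_0=2, p_0 = 2*1 + 0 = 2, q_0 = 2*0 + 1 = 1.
  i=1: a_1=6, p_1 = 6*2 + 1 = 13, q_1 = 6*1 + 0 = 6.
  i=2: a_2=1, p_2 = 1*13 + 2 = 15, q_2 = 1*6 + 1 = 7.
  i=3: a_3=7, p_3 = 7*15 + 13 = 118, q_3 = 7*7 + 6 = 55.
  i=4: a_4=5, p_4 = 5*118 + 15 = 605, q_4 = 5*55 + 7 = 282.
  i=5: a_5=8, p_5 = 8*605 + 118 = 4958, q_5 = 8*282 + 55 = 2311.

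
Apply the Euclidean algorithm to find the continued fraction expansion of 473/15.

Run the Euclidean algorithm on 473 and 15; the successive quotients are the partial quotients a_0, a_1, ... (each step inverts the fractional part left over by the previous one):
  473 = 31*15 + 8, so a_0 = 31.
  15 = 1*8 + 7, so a_1 = 1.
  8 = 1*7 + 1, so a_2 = 1.
  7 = 7*1 + 0, so a_3 = 7.
The remainder reaches 0 after 4 divisions, so the expansion has 4 partial quotients, read off in order.

[31; 1, 1, 7]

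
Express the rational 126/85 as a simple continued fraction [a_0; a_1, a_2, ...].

[1; 2, 13, 1, 2]

Run the Euclidean algorithm on 126 and 85; the successive quotients are the partial quotients a_0, a_1, ... (each step inverts the fractional part left over by the previous one):
  126 = 1*85 + 41, so a_0 = 1.
  85 = 2*41 + 3, so a_1 = 2.
  41 = 13*3 + 2, so a_2 = 13.
  3 = 1*2 + 1, so a_3 = 1.
  2 = 2*1 + 0, so a_4 = 2.
The remainder reaches 0 after 5 divisions, so the expansion has 5 partial quotients, read off in order.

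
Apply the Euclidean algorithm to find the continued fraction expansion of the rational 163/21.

Run the Euclidean algorithm on 163 and 21; the successive quotients are the partial quotients a_0, a_1, ... (each step inverts the fractional part left over by the previous one):
  163 = 7*21 + 16, so a_0 = 7.
  21 = 1*16 + 5, so a_1 = 1.
  16 = 3*5 + 1, so a_2 = 3.
  5 = 5*1 + 0, so a_3 = 5.
The remainder reaches 0 after 4 divisions, so the expansion has 4 partial quotients, read off in order.

[7; 1, 3, 5]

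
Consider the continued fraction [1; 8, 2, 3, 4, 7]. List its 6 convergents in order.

Using the convergent recurrence p_i = a_i*p_{i-1} + p_{i-2}, q_i = a_i*q_{i-1} + q_{i-2} with p_{-2}=0, p_{-1}=1, q_{-2}=1, q_{-1}=0:
  i=0: a_0=1, p_0 = 1*1 + 0 = 1, q_0 = 1*0 + 1 = 1.
  i=1: a_1=8, p_1 = 8*1 + 1 = 9, q_1 = 8*1 + 0 = 8.
  i=2: a_2=2, p_2 = 2*9 + 1 = 19, q_2 = 2*8 + 1 = 17.
  i=3: a_3=3, p_3 = 3*19 + 9 = 66, q_3 = 3*17 + 8 = 59.
  i=4: a_4=4, p_4 = 4*66 + 19 = 283, q_4 = 4*59 + 17 = 253.
  i=5: a_5=7, p_5 = 7*283 + 66 = 2047, q_5 = 7*253 + 59 = 1830.

1/1, 9/8, 19/17, 66/59, 283/253, 2047/1830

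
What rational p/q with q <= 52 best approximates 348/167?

25/12

Expand x = 348/167 as a continued fraction with the Euclidean algorithm:
  348 = 2*167 + 14, so a_0 = 2.
  167 = 11*14 + 13, so a_1 = 11.
  14 = 1*13 + 1, so a_2 = 1.
  13 = 13*1 + 0, so a_3 = 13.
so x = [2; 11, 1, 13].
Convergents (p_i = a_i*p_{i-1} + p_{i-2}, q_i = a_i*q_{i-1} + q_{i-2} with p_{-2}=0, p_{-1}=1, q_{-2}=1, q_{-1}=0), until the denominator exceeds 52:
  i=0: a_0=2, p_0 = 2*1 + 0 = 2, q_0 = 2*0 + 1 = 1.
  i=1: a_1=11, p_1 = 11*2 + 1 = 23, q_1 = 11*1 + 0 = 11.
  i=2: a_2=1, p_2 = 1*23 + 2 = 25, q_2 = 1*11 + 1 = 12.
  i=3: a_3=13, p_3 = 13*25 + 23 = 348, q_3 = 13*12 + 11 = 167.
q_3 = 167 > 52, so the last convergent with denominator <= 52 is p_2/q_2 = 25/12.
The closest fraction with denominator <= 52 is either p_2/q_2 or the intermediate fraction (k*p_2 + p_1)/(k*q_2 + q_1) with the largest k >= 1 whose denominator stays <= 52; these approach x as k grows, and every other convergent or intermediate fraction in range is farther away.
Largest k: floor((52 - q_1)/q_2) = floor((52 - 11)/12) = 3.
That gives (3*25 + 23)/(3*12 + 11) = 98/47.
Compare the errors: |x - 25/12| = |348*12 - 25*167|/(167*12) = 1/2004, and |x - 98/47| = |348*47 - 98*167|/(167*47) = 10/7849.
Cross-multiplying, 1*7849 = 7849 < 20040 = 10*2004, so 1/2004 is smaller: the convergent 25/12 is closer to x than 98/47.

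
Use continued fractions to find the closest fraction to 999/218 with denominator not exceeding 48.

55/12

Expand x = 999/218 as a continued fraction with the Euclidean algorithm:
  999 = 4*218 + 127, so a_0 = 4.
  218 = 1*127 + 91, so a_1 = 1.
  127 = 1*91 + 36, so a_2 = 1.
  91 = 2*36 + 19, so a_3 = 2.
  36 = 1*19 + 17, so a_4 = 1.
  19 = 1*17 + 2, so a_5 = 1.
  17 = 8*2 + 1, so a_6 = 8.
  2 = 2*1 + 0, so a_7 = 2.
so x = [4; 1, 1, 2, 1, 1, 8, 2].
Convergents (p_i = a_i*p_{i-1} + p_{i-2}, q_i = a_i*q_{i-1} + q_{i-2} with p_{-2}=0, p_{-1}=1, q_{-2}=1, q_{-1}=0), until the denominator exceeds 48:
  i=0: a_0=4, p_0 = 4*1 + 0 = 4, q_0 = 4*0 + 1 = 1.
  i=1: a_1=1, p_1 = 1*4 + 1 = 5, q_1 = 1*1 + 0 = 1.
  i=2: a_2=1, p_2 = 1*5 + 4 = 9, q_2 = 1*1 + 1 = 2.
  i=3: a_3=2, p_3 = 2*9 + 5 = 23, q_3 = 2*2 + 1 = 5.
  i=4: a_4=1, p_4 = 1*23 + 9 = 32, q_4 = 1*5 + 2 = 7.
  i=5: a_5=1, p_5 = 1*32 + 23 = 55, q_5 = 1*7 + 5 = 12.
  i=6: a_6=8, p_6 = 8*55 + 32 = 472, q_6 = 8*12 + 7 = 103.
q_6 = 103 > 48, so the last convergent with denominator <= 48 is p_5/q_5 = 55/12.
The closest fraction with denominator <= 48 is either p_5/q_5 or the intermediate fraction (k*p_5 + p_4)/(k*q_5 + q_4) with the largest k >= 1 whose denominator stays <= 48; these approach x as k grows, and every other convergent or intermediate fraction in range is farther away.
Largest k: floor((48 - q_4)/q_5) = floor((48 - 7)/12) = 3.
That gives (3*55 + 32)/(3*12 + 7) = 197/43.
Compare the errors: |x - 55/12| = |999*12 - 55*218|/(218*12) = 2/2616, and |x - 197/43| = |999*43 - 197*218|/(218*43) = 11/9374.
Cross-multiplying, 2*9374 = 18748 < 28776 = 11*2616, so 2/2616 is smaller: the convergent 55/12 is closer to x than 197/43.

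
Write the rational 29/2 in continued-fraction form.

[14; 2]

Run the Euclidean algorithm on 29 and 2; the successive quotients are the partial quotients a_0, a_1, ... (each step inverts the fractional part left over by the previous one):
  29 = 14*2 + 1, so a_0 = 14.
  2 = 2*1 + 0, so a_1 = 2.
The remainder reaches 0 after 2 divisions, so the expansion has 2 partial quotients, read off in order.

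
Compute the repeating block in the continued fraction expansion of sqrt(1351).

[36; (1, 3, 10, 3, 1, 72)]

Write x_i = (sqrt(1351) + m_i)/d_i with (m_0, d_0) = (0, 1). a_0 = floor(sqrt(1351)) = 36, since 36^2 = 1296 <= 1351 < 1369 = 37^2.
Iterate m_{i+1} = d_i*a_i - m_i, d_{i+1} = (1351 - m_{i+1}^2)/d_i, a_{i+1} = floor((a_0 + m_{i+1})/d_{i+1}):
  m_1 = 1*36 - 0 = 36, d_1 = (1351 - 36^2)/1 = 55/1 = 55, a_1 = floor((36 + 36)/55) = 1.
  m_2 = 55*1 - 36 = 19, d_2 = (1351 - 19^2)/55 = 990/55 = 18, a_2 = floor((36 + 19)/18) = 3.
  m_3 = 18*3 - 19 = 35, d_3 = (1351 - 35^2)/18 = 126/18 = 7, a_3 = floor((36 + 35)/7) = 10.
  m_4 = 7*10 - 35 = 35, d_4 = (1351 - 35^2)/7 = 126/7 = 18, a_4 = floor((36 + 35)/18) = 3.
  m_5 = 18*3 - 35 = 19, d_5 = (1351 - 19^2)/18 = 990/18 = 55, a_5 = floor((36 + 19)/55) = 1.
  m_6 = 55*1 - 19 = 36, d_6 = (1351 - 36^2)/55 = 55/55 = 1, a_6 = floor((36 + 36)/1) = 72.
  m_7 = 1*72 - 36 = 36, d_7 = (1351 - 36^2)/1 = 55/1 = 55: (m_7, d_7) = (m_1, d_1) = (36, 55), so from here the quotients repeat a_1, ..., a_6; the period length is 6.
Hence the expansion of sqrt(1351) is a_0 = 36 followed by the repeating block 1, 3, 10, 3, 1, 72 (period 6).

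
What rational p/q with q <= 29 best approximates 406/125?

13/4

Expand x = 406/125 as a continued fraction with the Euclidean algorithm:
  406 = 3*125 + 31, so a_0 = 3.
  125 = 4*31 + 1, so a_1 = 4.
  31 = 31*1 + 0, so a_2 = 31.
so x = [3; 4, 31].
Convergents (p_i = a_i*p_{i-1} + p_{i-2}, q_i = a_i*q_{i-1} + q_{i-2} with p_{-2}=0, p_{-1}=1, q_{-2}=1, q_{-1}=0), until the denominator exceeds 29:
  i=0: a_0=3, p_0 = 3*1 + 0 = 3, q_0 = 3*0 + 1 = 1.
  i=1: a_1=4, p_1 = 4*3 + 1 = 13, q_1 = 4*1 + 0 = 4.
  i=2: a_2=31, p_2 = 31*13 + 3 = 406, q_2 = 31*4 + 1 = 125.
q_2 = 125 > 29, so the last convergent with denominator <= 29 is p_1/q_1 = 13/4.
The closest fraction with denominator <= 29 is either p_1/q_1 or the intermediate fraction (k*p_1 + p_0)/(k*q_1 + q_0) with the largest k >= 1 whose denominator stays <= 29; these approach x as k grows, and every other convergent or intermediate fraction in range is farther away.
Largest k: floor((29 - q_0)/q_1) = floor((29 - 1)/4) = 7.
That gives (7*13 + 3)/(7*4 + 1) = 94/29.
Compare the errors: |x - 13/4| = |406*4 - 13*125|/(125*4) = 1/500, and |x - 94/29| = |406*29 - 94*125|/(125*29) = 24/3625.
Cross-multiplying, 1*3625 = 3625 < 12000 = 24*500, so 1/500 is smaller: the convergent 13/4 is closer to x than 94/29.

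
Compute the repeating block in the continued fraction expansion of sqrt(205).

Write x_i = (sqrt(205) + m_i)/d_i with (m_0, d_0) = (0, 1). a_0 = floor(sqrt(205)) = 14, since 14^2 = 196 <= 205 < 225 = 15^2.
Iterate m_{i+1} = d_i*a_i - m_i, d_{i+1} = (205 - m_{i+1}^2)/d_i, a_{i+1} = floor((a_0 + m_{i+1})/d_{i+1}):
  m_1 = 1*14 - 0 = 14, d_1 = (205 - 14^2)/1 = 9/1 = 9, a_1 = floor((14 + 14)/9) = 3.
  m_2 = 9*3 - 14 = 13, d_2 = (205 - 13^2)/9 = 36/9 = 4, a_2 = floor((14 + 13)/4) = 6.
  m_3 = 4*6 - 13 = 11, d_3 = (205 - 11^2)/4 = 84/4 = 21, a_3 = floor((14 + 11)/21) = 1.
  m_4 = 21*1 - 11 = 10, d_4 = (205 - 10^2)/21 = 105/21 = 5, a_4 = floor((14 + 10)/5) = 4.
  m_5 = 5*4 - 10 = 10, d_5 = (205 - 10^2)/5 = 105/5 = 21, a_5 = floor((14 + 10)/21) = 1.
  m_6 = 21*1 - 10 = 11, d_6 = (205 - 11^2)/21 = 84/21 = 4, a_6 = floor((14 + 11)/4) = 6.
  m_7 = 4*6 - 11 = 13, d_7 = (205 - 13^2)/4 = 36/4 = 9, a_7 = floor((14 + 13)/9) = 3.
  m_8 = 9*3 - 13 = 14, d_8 = (205 - 14^2)/9 = 9/9 = 1, a_8 = floor((14 + 14)/1) = 28.
  m_9 = 1*28 - 14 = 14, d_9 = (205 - 14^2)/1 = 9/1 = 9: (m_9, d_9) = (m_1, d_1) = (14, 9), so from here the quotients repeat a_1, ..., a_8; the period length is 8.
Hence the expansion of sqrt(205) is a_0 = 14 followed by the repeating block 3, 6, 1, 4, 1, 6, 3, 28 (period 8).

[14; (3, 6, 1, 4, 1, 6, 3, 28)]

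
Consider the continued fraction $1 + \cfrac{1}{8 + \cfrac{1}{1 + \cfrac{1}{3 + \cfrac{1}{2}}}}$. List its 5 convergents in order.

1/1, 9/8, 10/9, 39/35, 88/79

Using the convergent recurrence p_i = a_i*p_{i-1} + p_{i-2}, q_i = a_i*q_{i-1} + q_{i-2} with p_{-2}=0, p_{-1}=1, q_{-2}=1, q_{-1}=0:
  i=0: a_0=1, p_0 = 1*1 + 0 = 1, q_0 = 1*0 + 1 = 1.
  i=1: a_1=8, p_1 = 8*1 + 1 = 9, q_1 = 8*1 + 0 = 8.
  i=2: a_2=1, p_2 = 1*9 + 1 = 10, q_2 = 1*8 + 1 = 9.
  i=3: a_3=3, p_3 = 3*10 + 9 = 39, q_3 = 3*9 + 8 = 35.
  i=4: a_4=2, p_4 = 2*39 + 10 = 88, q_4 = 2*35 + 9 = 79.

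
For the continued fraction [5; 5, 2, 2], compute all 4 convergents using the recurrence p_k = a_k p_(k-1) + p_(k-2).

Using the convergent recurrence p_i = a_i*p_{i-1} + p_{i-2}, q_i = a_i*q_{i-1} + q_{i-2} with p_{-2}=0, p_{-1}=1, q_{-2}=1, q_{-1}=0:
  i=0: a_0=5, p_0 = 5*1 + 0 = 5, q_0 = 5*0 + 1 = 1.
  i=1: a_1=5, p_1 = 5*5 + 1 = 26, q_1 = 5*1 + 0 = 5.
  i=2: a_2=2, p_2 = 2*26 + 5 = 57, q_2 = 2*5 + 1 = 11.
  i=3: a_3=2, p_3 = 2*57 + 26 = 140, q_3 = 2*11 + 5 = 27.

5/1, 26/5, 57/11, 140/27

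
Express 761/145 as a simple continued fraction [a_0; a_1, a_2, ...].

[5; 4, 36]

Run the Euclidean algorithm on 761 and 145; the successive quotients are the partial quotients a_0, a_1, ... (each step inverts the fractional part left over by the previous one):
  761 = 5*145 + 36, so a_0 = 5.
  145 = 4*36 + 1, so a_1 = 4.
  36 = 36*1 + 0, so a_2 = 36.
The remainder reaches 0 after 3 divisions, so the expansion has 3 partial quotients, read off in order.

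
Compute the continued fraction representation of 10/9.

Run the Euclidean algorithm on 10 and 9; the successive quotients are the partial quotients a_0, a_1, ... (each step inverts the fractional part left over by the previous one):
  10 = 1*9 + 1, so a_0 = 1.
  9 = 9*1 + 0, so a_1 = 9.
The remainder reaches 0 after 2 divisions, so the expansion has 2 partial quotients, read off in order.

[1; 9]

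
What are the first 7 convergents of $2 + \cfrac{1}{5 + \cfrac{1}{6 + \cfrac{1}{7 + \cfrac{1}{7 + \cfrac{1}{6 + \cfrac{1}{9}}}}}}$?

Using the convergent recurrence p_i = a_i*p_{i-1} + p_{i-2}, q_i = a_i*q_{i-1} + q_{i-2} with p_{-2}=0, p_{-1}=1, q_{-2}=1, q_{-1}=0:
  i=0: a_0=2, p_0 = 2*1 + 0 = 2, q_0 = 2*0 + 1 = 1.
  i=1: a_1=5, p_1 = 5*2 + 1 = 11, q_1 = 5*1 + 0 = 5.
  i=2: a_2=6, p_2 = 6*11 + 2 = 68, q_2 = 6*5 + 1 = 31.
  i=3: a_3=7, p_3 = 7*68 + 11 = 487, q_3 = 7*31 + 5 = 222.
  i=4: a_4=7, p_4 = 7*487 + 68 = 3477, q_4 = 7*222 + 31 = 1585.
  i=5: a_5=6, p_5 = 6*3477 + 487 = 21349, q_5 = 6*1585 + 222 = 9732.
  i=6: a_6=9, p_6 = 9*21349 + 3477 = 195618, q_6 = 9*9732 + 1585 = 89173.

2/1, 11/5, 68/31, 487/222, 3477/1585, 21349/9732, 195618/89173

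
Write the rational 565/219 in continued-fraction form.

[2; 1, 1, 2, 1, 1, 1, 2, 4]

Run the Euclidean algorithm on 565 and 219; the successive quotients are the partial quotients a_0, a_1, ... (each step inverts the fractional part left over by the previous one):
  565 = 2*219 + 127, so a_0 = 2.
  219 = 1*127 + 92, so a_1 = 1.
  127 = 1*92 + 35, so a_2 = 1.
  92 = 2*35 + 22, so a_3 = 2.
  35 = 1*22 + 13, so a_4 = 1.
  22 = 1*13 + 9, so a_5 = 1.
  13 = 1*9 + 4, so a_6 = 1.
  9 = 2*4 + 1, so a_7 = 2.
  4 = 4*1 + 0, so a_8 = 4.
The remainder reaches 0 after 9 divisions, so the expansion has 9 partial quotients, read off in order.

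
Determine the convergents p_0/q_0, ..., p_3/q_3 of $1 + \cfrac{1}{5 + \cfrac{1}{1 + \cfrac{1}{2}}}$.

Using the convergent recurrence p_i = a_i*p_{i-1} + p_{i-2}, q_i = a_i*q_{i-1} + q_{i-2} with p_{-2}=0, p_{-1}=1, q_{-2}=1, q_{-1}=0:
  i=0: a_0=1, p_0 = 1*1 + 0 = 1, q_0 = 1*0 + 1 = 1.
  i=1: a_1=5, p_1 = 5*1 + 1 = 6, q_1 = 5*1 + 0 = 5.
  i=2: a_2=1, p_2 = 1*6 + 1 = 7, q_2 = 1*5 + 1 = 6.
  i=3: a_3=2, p_3 = 2*7 + 6 = 20, q_3 = 2*6 + 5 = 17.

1/1, 6/5, 7/6, 20/17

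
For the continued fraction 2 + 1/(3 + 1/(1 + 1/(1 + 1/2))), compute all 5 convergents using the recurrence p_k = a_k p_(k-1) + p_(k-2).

Using the convergent recurrence p_i = a_i*p_{i-1} + p_{i-2}, q_i = a_i*q_{i-1} + q_{i-2} with p_{-2}=0, p_{-1}=1, q_{-2}=1, q_{-1}=0:
  i=0: a_0=2, p_0 = 2*1 + 0 = 2, q_0 = 2*0 + 1 = 1.
  i=1: a_1=3, p_1 = 3*2 + 1 = 7, q_1 = 3*1 + 0 = 3.
  i=2: a_2=1, p_2 = 1*7 + 2 = 9, q_2 = 1*3 + 1 = 4.
  i=3: a_3=1, p_3 = 1*9 + 7 = 16, q_3 = 1*4 + 3 = 7.
  i=4: a_4=2, p_4 = 2*16 + 9 = 41, q_4 = 2*7 + 4 = 18.

2/1, 7/3, 9/4, 16/7, 41/18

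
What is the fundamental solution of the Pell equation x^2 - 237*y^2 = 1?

(x, y) = (228151, 14820)

First expand sqrt(237) as a continued fraction. With x_i = (sqrt(237) + m_i)/d_i and (m_0, d_0) = (0, 1): a_0 = floor(sqrt(237)) = 15, since 15^2 = 225 <= 237 < 256 = 16^2.
Iterate m_{i+1} = d_i*a_i - m_i, d_{i+1} = (237 - m_{i+1}^2)/d_i, a_{i+1} = floor((a_0 + m_{i+1})/d_{i+1}):
  m_1 = 1*15 - 0 = 15, d_1 = (237 - 15^2)/1 = 12/1 = 12, a_1 = floor((15 + 15)/12) = 2.
  m_2 = 12*2 - 15 = 9, d_2 = (237 - 9^2)/12 = 156/12 = 13, a_2 = floor((15 + 9)/13) = 1.
  m_3 = 13*1 - 9 = 4, d_3 = (237 - 4^2)/13 = 221/13 = 17, a_3 = floor((15 + 4)/17) = 1.
  m_4 = 17*1 - 4 = 13, d_4 = (237 - 13^2)/17 = 68/17 = 4, a_4 = floor((15 + 13)/4) = 7.
  m_5 = 4*7 - 13 = 15, d_5 = (237 - 15^2)/4 = 12/4 = 3, a_5 = floor((15 + 15)/3) = 10.
  m_6 = 3*10 - 15 = 15, d_6 = (237 - 15^2)/3 = 12/3 = 4, a_6 = floor((15 + 15)/4) = 7.
  m_7 = 4*7 - 15 = 13, d_7 = (237 - 13^2)/4 = 68/4 = 17, a_7 = floor((15 + 13)/17) = 1.
  m_8 = 17*1 - 13 = 4, d_8 = (237 - 4^2)/17 = 221/17 = 13, a_8 = floor((15 + 4)/13) = 1.
  m_9 = 13*1 - 4 = 9, d_9 = (237 - 9^2)/13 = 156/13 = 12, a_9 = floor((15 + 9)/12) = 2.
  m_10 = 12*2 - 9 = 15, d_10 = (237 - 15^2)/12 = 12/12 = 1, a_10 = floor((15 + 15)/1) = 30.
  m_11 = 1*30 - 15 = 15, d_11 = (237 - 15^2)/1 = 12/1 = 12: (m_11, d_11) = (m_1, d_1) = (15, 12), so from here the quotients repeat a_1, ..., a_10; the period length is 10.
So sqrt(237) = [15; (2, 1, 1, 7, 10, 7, 1, 1, 2, 30)] with period length k = 10.
k is even, so the fundamental solution of x^2 - 237y^2 = 1 is (p_{k-1}, q_{k-1}) = (p_9, q_9); compute convergents through index 9.
Convergents (p_i = a_i*p_{i-1} + p_{i-2}, q_i = a_i*q_{i-1} + q_{i-2} with p_{-2}=0, p_{-1}=1, q_{-2}=1, q_{-1}=0):
  i=0: a_0=15, p_0 = 15*1 + 0 = 15, q_0 = 15*0 + 1 = 1.
  i=1: a_1=2, p_1 = 2*15 + 1 = 31, q_1 = 2*1 + 0 = 2.
  i=2: a_2=1, p_2 = 1*31 + 15 = 46, q_2 = 1*2 + 1 = 3.
  i=3: a_3=1, p_3 = 1*46 + 31 = 77, q_3 = 1*3 + 2 = 5.
  i=4: a_4=7, p_4 = 7*77 + 46 = 585, q_4 = 7*5 + 3 = 38.
  i=5: a_5=10, p_5 = 10*585 + 77 = 5927, q_5 = 10*38 + 5 = 385.
  i=6: a_6=7, p_6 = 7*5927 + 585 = 42074, q_6 = 7*385 + 38 = 2733.
  i=7: a_7=1, p_7 = 1*42074 + 5927 = 48001, q_7 = 1*2733 + 385 = 3118.
  i=8: a_8=1, p_8 = 1*48001 + 42074 = 90075, q_8 = 1*3118 + 2733 = 5851.
  i=9: a_9=2, p_9 = 2*90075 + 48001 = 228151, q_9 = 2*5851 + 3118 = 14820.
Check: 228151^2 - 237*14820^2 = 52052878801 - 52052878800 = 1, so (x, y) = (228151, 14820) solves the equation, and by the theorem it is the least positive solution.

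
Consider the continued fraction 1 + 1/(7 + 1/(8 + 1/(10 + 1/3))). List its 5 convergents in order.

1/1, 8/7, 65/57, 658/577, 2039/1788

Using the convergent recurrence p_i = a_i*p_{i-1} + p_{i-2}, q_i = a_i*q_{i-1} + q_{i-2} with p_{-2}=0, p_{-1}=1, q_{-2}=1, q_{-1}=0:
  i=0: a_0=1, p_0 = 1*1 + 0 = 1, q_0 = 1*0 + 1 = 1.
  i=1: a_1=7, p_1 = 7*1 + 1 = 8, q_1 = 7*1 + 0 = 7.
  i=2: a_2=8, p_2 = 8*8 + 1 = 65, q_2 = 8*7 + 1 = 57.
  i=3: a_3=10, p_3 = 10*65 + 8 = 658, q_3 = 10*57 + 7 = 577.
  i=4: a_4=3, p_4 = 3*658 + 65 = 2039, q_4 = 3*577 + 57 = 1788.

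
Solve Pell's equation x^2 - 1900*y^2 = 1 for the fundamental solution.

(x, y) = (57799, 1326)

First expand sqrt(1900) as a continued fraction. With x_i = (sqrt(1900) + m_i)/d_i and (m_0, d_0) = (0, 1): a_0 = floor(sqrt(1900)) = 43, since 43^2 = 1849 <= 1900 < 1936 = 44^2.
Iterate m_{i+1} = d_i*a_i - m_i, d_{i+1} = (1900 - m_{i+1}^2)/d_i, a_{i+1} = floor((a_0 + m_{i+1})/d_{i+1}):
  m_1 = 1*43 - 0 = 43, d_1 = (1900 - 43^2)/1 = 51/1 = 51, a_1 = floor((43 + 43)/51) = 1.
  m_2 = 51*1 - 43 = 8, d_2 = (1900 - 8^2)/51 = 1836/51 = 36, a_2 = floor((43 + 8)/36) = 1.
  m_3 = 36*1 - 8 = 28, d_3 = (1900 - 28^2)/36 = 1116/36 = 31, a_3 = floor((43 + 28)/31) = 2.
  m_4 = 31*2 - 28 = 34, d_4 = (1900 - 34^2)/31 = 744/31 = 24, a_4 = floor((43 + 34)/24) = 3.
  m_5 = 24*3 - 34 = 38, d_5 = (1900 - 38^2)/24 = 456/24 = 19, a_5 = floor((43 + 38)/19) = 4.
  m_6 = 19*4 - 38 = 38, d_6 = (1900 - 38^2)/19 = 456/19 = 24, a_6 = floor((43 + 38)/24) = 3.
  m_7 = 24*3 - 38 = 34, d_7 = (1900 - 34^2)/24 = 744/24 = 31, a_7 = floor((43 + 34)/31) = 2.
  m_8 = 31*2 - 34 = 28, d_8 = (1900 - 28^2)/31 = 1116/31 = 36, a_8 = floor((43 + 28)/36) = 1.
  m_9 = 36*1 - 28 = 8, d_9 = (1900 - 8^2)/36 = 1836/36 = 51, a_9 = floor((43 + 8)/51) = 1.
  m_10 = 51*1 - 8 = 43, d_10 = (1900 - 43^2)/51 = 51/51 = 1, a_10 = floor((43 + 43)/1) = 86.
  m_11 = 1*86 - 43 = 43, d_11 = (1900 - 43^2)/1 = 51/1 = 51: (m_11, d_11) = (m_1, d_1) = (43, 51), so from here the quotients repeat a_1, ..., a_10; the period length is 10.
So sqrt(1900) = [43; (1, 1, 2, 3, 4, 3, 2, 1, 1, 86)] with period length k = 10.
k is even, so the fundamental solution of x^2 - 1900y^2 = 1 is (p_{k-1}, q_{k-1}) = (p_9, q_9); compute convergents through index 9.
Convergents (p_i = a_i*p_{i-1} + p_{i-2}, q_i = a_i*q_{i-1} + q_{i-2} with p_{-2}=0, p_{-1}=1, q_{-2}=1, q_{-1}=0):
  i=0: a_0=43, p_0 = 43*1 + 0 = 43, q_0 = 43*0 + 1 = 1.
  i=1: a_1=1, p_1 = 1*43 + 1 = 44, q_1 = 1*1 + 0 = 1.
  i=2: a_2=1, p_2 = 1*44 + 43 = 87, q_2 = 1*1 + 1 = 2.
  i=3: a_3=2, p_3 = 2*87 + 44 = 218, q_3 = 2*2 + 1 = 5.
  i=4: a_4=3, p_4 = 3*218 + 87 = 741, q_4 = 3*5 + 2 = 17.
  i=5: a_5=4, p_5 = 4*741 + 218 = 3182, q_5 = 4*17 + 5 = 73.
  i=6: a_6=3, p_6 = 3*3182 + 741 = 10287, q_6 = 3*73 + 17 = 236.
  i=7: a_7=2, p_7 = 2*10287 + 3182 = 23756, q_7 = 2*236 + 73 = 545.
  i=8: a_8=1, p_8 = 1*23756 + 10287 = 34043, q_8 = 1*545 + 236 = 781.
  i=9: a_9=1, p_9 = 1*34043 + 23756 = 57799, q_9 = 1*781 + 545 = 1326.
Check: 57799^2 - 1900*1326^2 = 3340724401 - 3340724400 = 1, so (x, y) = (57799, 1326) solves the equation, and by the theorem it is the least positive solution.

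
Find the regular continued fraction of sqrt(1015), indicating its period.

[31; (1, 6, 10, 2, 10, 6, 1, 62)]

Write x_i = (sqrt(1015) + m_i)/d_i with (m_0, d_0) = (0, 1). a_0 = floor(sqrt(1015)) = 31, since 31^2 = 961 <= 1015 < 1024 = 32^2.
Iterate m_{i+1} = d_i*a_i - m_i, d_{i+1} = (1015 - m_{i+1}^2)/d_i, a_{i+1} = floor((a_0 + m_{i+1})/d_{i+1}):
  m_1 = 1*31 - 0 = 31, d_1 = (1015 - 31^2)/1 = 54/1 = 54, a_1 = floor((31 + 31)/54) = 1.
  m_2 = 54*1 - 31 = 23, d_2 = (1015 - 23^2)/54 = 486/54 = 9, a_2 = floor((31 + 23)/9) = 6.
  m_3 = 9*6 - 23 = 31, d_3 = (1015 - 31^2)/9 = 54/9 = 6, a_3 = floor((31 + 31)/6) = 10.
  m_4 = 6*10 - 31 = 29, d_4 = (1015 - 29^2)/6 = 174/6 = 29, a_4 = floor((31 + 29)/29) = 2.
  m_5 = 29*2 - 29 = 29, d_5 = (1015 - 29^2)/29 = 174/29 = 6, a_5 = floor((31 + 29)/6) = 10.
  m_6 = 6*10 - 29 = 31, d_6 = (1015 - 31^2)/6 = 54/6 = 9, a_6 = floor((31 + 31)/9) = 6.
  m_7 = 9*6 - 31 = 23, d_7 = (1015 - 23^2)/9 = 486/9 = 54, a_7 = floor((31 + 23)/54) = 1.
  m_8 = 54*1 - 23 = 31, d_8 = (1015 - 31^2)/54 = 54/54 = 1, a_8 = floor((31 + 31)/1) = 62.
  m_9 = 1*62 - 31 = 31, d_9 = (1015 - 31^2)/1 = 54/1 = 54: (m_9, d_9) = (m_1, d_1) = (31, 54), so from here the quotients repeat a_1, ..., a_8; the period length is 8.
Hence the expansion of sqrt(1015) is a_0 = 31 followed by the repeating block 1, 6, 10, 2, 10, 6, 1, 62 (period 8).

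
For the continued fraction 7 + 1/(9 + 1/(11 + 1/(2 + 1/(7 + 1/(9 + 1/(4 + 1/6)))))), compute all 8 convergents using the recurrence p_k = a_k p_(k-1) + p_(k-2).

7/1, 64/9, 711/100, 1486/209, 11113/1563, 101503/14276, 417125/58667, 2604253/366278

Using the convergent recurrence p_i = a_i*p_{i-1} + p_{i-2}, q_i = a_i*q_{i-1} + q_{i-2} with p_{-2}=0, p_{-1}=1, q_{-2}=1, q_{-1}=0:
  i=0: a_0=7, p_0 = 7*1 + 0 = 7, q_0 = 7*0 + 1 = 1.
  i=1: a_1=9, p_1 = 9*7 + 1 = 64, q_1 = 9*1 + 0 = 9.
  i=2: a_2=11, p_2 = 11*64 + 7 = 711, q_2 = 11*9 + 1 = 100.
  i=3: a_3=2, p_3 = 2*711 + 64 = 1486, q_3 = 2*100 + 9 = 209.
  i=4: a_4=7, p_4 = 7*1486 + 711 = 11113, q_4 = 7*209 + 100 = 1563.
  i=5: a_5=9, p_5 = 9*11113 + 1486 = 101503, q_5 = 9*1563 + 209 = 14276.
  i=6: a_6=4, p_6 = 4*101503 + 11113 = 417125, q_6 = 4*14276 + 1563 = 58667.
  i=7: a_7=6, p_7 = 6*417125 + 101503 = 2604253, q_7 = 6*58667 + 14276 = 366278.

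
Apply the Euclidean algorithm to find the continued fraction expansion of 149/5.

[29; 1, 4]

Run the Euclidean algorithm on 149 and 5; the successive quotients are the partial quotients a_0, a_1, ... (each step inverts the fractional part left over by the previous one):
  149 = 29*5 + 4, so a_0 = 29.
  5 = 1*4 + 1, so a_1 = 1.
  4 = 4*1 + 0, so a_2 = 4.
The remainder reaches 0 after 3 divisions, so the expansion has 3 partial quotients, read off in order.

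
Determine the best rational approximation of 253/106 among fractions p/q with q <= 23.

43/18

Expand x = 253/106 as a continued fraction with the Euclidean algorithm:
  253 = 2*106 + 41, so a_0 = 2.
  106 = 2*41 + 24, so a_1 = 2.
  41 = 1*24 + 17, so a_2 = 1.
  24 = 1*17 + 7, so a_3 = 1.
  17 = 2*7 + 3, so a_4 = 2.
  7 = 2*3 + 1, so a_5 = 2.
  3 = 3*1 + 0, so a_6 = 3.
so x = [2; 2, 1, 1, 2, 2, 3].
Convergents (p_i = a_i*p_{i-1} + p_{i-2}, q_i = a_i*q_{i-1} + q_{i-2} with p_{-2}=0, p_{-1}=1, q_{-2}=1, q_{-1}=0), until the denominator exceeds 23:
  i=0: a_0=2, p_0 = 2*1 + 0 = 2, q_0 = 2*0 + 1 = 1.
  i=1: a_1=2, p_1 = 2*2 + 1 = 5, q_1 = 2*1 + 0 = 2.
  i=2: a_2=1, p_2 = 1*5 + 2 = 7, q_2 = 1*2 + 1 = 3.
  i=3: a_3=1, p_3 = 1*7 + 5 = 12, q_3 = 1*3 + 2 = 5.
  i=4: a_4=2, p_4 = 2*12 + 7 = 31, q_4 = 2*5 + 3 = 13.
  i=5: a_5=2, p_5 = 2*31 + 12 = 74, q_5 = 2*13 + 5 = 31.
q_5 = 31 > 23, so the last convergent with denominator <= 23 is p_4/q_4 = 31/13.
The closest fraction with denominator <= 23 is either p_4/q_4 or the intermediate fraction (k*p_4 + p_3)/(k*q_4 + q_3) with the largest k >= 1 whose denominator stays <= 23; these approach x as k grows, and every other convergent or intermediate fraction in range is farther away.
Largest k: floor((23 - q_3)/q_4) = floor((23 - 5)/13) = 1.
That gives (1*31 + 12)/(1*13 + 5) = 43/18.
Compare the errors: |x - 31/13| = |253*13 - 31*106|/(106*13) = 3/1378, and |x - 43/18| = |253*18 - 43*106|/(106*18) = 4/1908.
Cross-multiplying, 4*1378 = 5512 < 5724 = 3*1908, so 4/1908 is smaller: the intermediate fraction 43/18 is closer to x than 31/13.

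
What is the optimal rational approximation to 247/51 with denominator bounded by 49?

Expand x = 247/51 as a continued fraction with the Euclidean algorithm:
  247 = 4*51 + 43, so a_0 = 4.
  51 = 1*43 + 8, so a_1 = 1.
  43 = 5*8 + 3, so a_2 = 5.
  8 = 2*3 + 2, so a_3 = 2.
  3 = 1*2 + 1, so a_4 = 1.
  2 = 2*1 + 0, so a_5 = 2.
so x = [4; 1, 5, 2, 1, 2].
Convergents (p_i = a_i*p_{i-1} + p_{i-2}, q_i = a_i*q_{i-1} + q_{i-2} with p_{-2}=0, p_{-1}=1, q_{-2}=1, q_{-1}=0), until the denominator exceeds 49:
  i=0: a_0=4, p_0 = 4*1 + 0 = 4, q_0 = 4*0 + 1 = 1.
  i=1: a_1=1, p_1 = 1*4 + 1 = 5, q_1 = 1*1 + 0 = 1.
  i=2: a_2=5, p_2 = 5*5 + 4 = 29, q_2 = 5*1 + 1 = 6.
  i=3: a_3=2, p_3 = 2*29 + 5 = 63, q_3 = 2*6 + 1 = 13.
  i=4: a_4=1, p_4 = 1*63 + 29 = 92, q_4 = 1*13 + 6 = 19.
  i=5: a_5=2, p_5 = 2*92 + 63 = 247, q_5 = 2*19 + 13 = 51.
q_5 = 51 > 49, so the last convergent with denominator <= 49 is p_4/q_4 = 92/19.
The closest fraction with denominator <= 49 is either p_4/q_4 or the intermediate fraction (k*p_4 + p_3)/(k*q_4 + q_3) with the largest k >= 1 whose denominator stays <= 49; these approach x as k grows, and every other convergent or intermediate fraction in range is farther away.
Largest k: floor((49 - q_3)/q_4) = floor((49 - 13)/19) = 1.
That gives (1*92 + 63)/(1*19 + 13) = 155/32.
Compare the errors: |x - 92/19| = |247*19 - 92*51|/(51*19) = 1/969, and |x - 155/32| = |247*32 - 155*51|/(51*32) = 1/1632.
Cross-multiplying, 1*969 = 969 < 1632 = 1*1632, so 1/1632 is smaller: the intermediate fraction 155/32 is closer to x than 92/19.

155/32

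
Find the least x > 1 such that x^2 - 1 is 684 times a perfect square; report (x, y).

(x, y) = (57799, 2210)

First expand sqrt(684) as a continued fraction. With x_i = (sqrt(684) + m_i)/d_i and (m_0, d_0) = (0, 1): a_0 = floor(sqrt(684)) = 26, since 26^2 = 676 <= 684 < 729 = 27^2.
Iterate m_{i+1} = d_i*a_i - m_i, d_{i+1} = (684 - m_{i+1}^2)/d_i, a_{i+1} = floor((a_0 + m_{i+1})/d_{i+1}):
  m_1 = 1*26 - 0 = 26, d_1 = (684 - 26^2)/1 = 8/1 = 8, a_1 = floor((26 + 26)/8) = 6.
  m_2 = 8*6 - 26 = 22, d_2 = (684 - 22^2)/8 = 200/8 = 25, a_2 = floor((26 + 22)/25) = 1.
  m_3 = 25*1 - 22 = 3, d_3 = (684 - 3^2)/25 = 675/25 = 27, a_3 = floor((26 + 3)/27) = 1.
  m_4 = 27*1 - 3 = 24, d_4 = (684 - 24^2)/27 = 108/27 = 4, a_4 = floor((26 + 24)/4) = 12.
  m_5 = 4*12 - 24 = 24, d_5 = (684 - 24^2)/4 = 108/4 = 27, a_5 = floor((26 + 24)/27) = 1.
  m_6 = 27*1 - 24 = 3, d_6 = (684 - 3^2)/27 = 675/27 = 25, a_6 = floor((26 + 3)/25) = 1.
  m_7 = 25*1 - 3 = 22, d_7 = (684 - 22^2)/25 = 200/25 = 8, a_7 = floor((26 + 22)/8) = 6.
  m_8 = 8*6 - 22 = 26, d_8 = (684 - 26^2)/8 = 8/8 = 1, a_8 = floor((26 + 26)/1) = 52.
  m_9 = 1*52 - 26 = 26, d_9 = (684 - 26^2)/1 = 8/1 = 8: (m_9, d_9) = (m_1, d_1) = (26, 8), so from here the quotients repeat a_1, ..., a_8; the period length is 8.
So sqrt(684) = [26; (6, 1, 1, 12, 1, 1, 6, 52)] with period length k = 8.
k is even, so the fundamental solution of x^2 - 684y^2 = 1 is (p_{k-1}, q_{k-1}) = (p_7, q_7); compute convergents through index 7.
Convergents (p_i = a_i*p_{i-1} + p_{i-2}, q_i = a_i*q_{i-1} + q_{i-2} with p_{-2}=0, p_{-1}=1, q_{-2}=1, q_{-1}=0):
  i=0: a_0=26, p_0 = 26*1 + 0 = 26, q_0 = 26*0 + 1 = 1.
  i=1: a_1=6, p_1 = 6*26 + 1 = 157, q_1 = 6*1 + 0 = 6.
  i=2: a_2=1, p_2 = 1*157 + 26 = 183, q_2 = 1*6 + 1 = 7.
  i=3: a_3=1, p_3 = 1*183 + 157 = 340, q_3 = 1*7 + 6 = 13.
  i=4: a_4=12, p_4 = 12*340 + 183 = 4263, q_4 = 12*13 + 7 = 163.
  i=5: a_5=1, p_5 = 1*4263 + 340 = 4603, q_5 = 1*163 + 13 = 176.
  i=6: a_6=1, p_6 = 1*4603 + 4263 = 8866, q_6 = 1*176 + 163 = 339.
  i=7: a_7=6, p_7 = 6*8866 + 4603 = 57799, q_7 = 6*339 + 176 = 2210.
Check: 57799^2 - 684*2210^2 = 3340724401 - 3340724400 = 1, so (x, y) = (57799, 2210) solves the equation, and by the theorem it is the least positive solution.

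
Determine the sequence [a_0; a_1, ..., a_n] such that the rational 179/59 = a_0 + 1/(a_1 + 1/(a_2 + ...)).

Run the Euclidean algorithm on 179 and 59; the successive quotients are the partial quotients a_0, a_1, ... (each step inverts the fractional part left over by the previous one):
  179 = 3*59 + 2, so a_0 = 3.
  59 = 29*2 + 1, so a_1 = 29.
  2 = 2*1 + 0, so a_2 = 2.
The remainder reaches 0 after 3 divisions, so the expansion has 3 partial quotients, read off in order.

[3; 29, 2]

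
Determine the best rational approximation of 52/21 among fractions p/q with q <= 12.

27/11

Expand x = 52/21 as a continued fraction with the Euclidean algorithm:
  52 = 2*21 + 10, so a_0 = 2.
  21 = 2*10 + 1, so a_1 = 2.
  10 = 10*1 + 0, so a_2 = 10.
so x = [2; 2, 10].
Convergents (p_i = a_i*p_{i-1} + p_{i-2}, q_i = a_i*q_{i-1} + q_{i-2} with p_{-2}=0, p_{-1}=1, q_{-2}=1, q_{-1}=0), until the denominator exceeds 12:
  i=0: a_0=2, p_0 = 2*1 + 0 = 2, q_0 = 2*0 + 1 = 1.
  i=1: a_1=2, p_1 = 2*2 + 1 = 5, q_1 = 2*1 + 0 = 2.
  i=2: a_2=10, p_2 = 10*5 + 2 = 52, q_2 = 10*2 + 1 = 21.
q_2 = 21 > 12, so the last convergent with denominator <= 12 is p_1/q_1 = 5/2.
The closest fraction with denominator <= 12 is either p_1/q_1 or the intermediate fraction (k*p_1 + p_0)/(k*q_1 + q_0) with the largest k >= 1 whose denominator stays <= 12; these approach x as k grows, and every other convergent or intermediate fraction in range is farther away.
Largest k: floor((12 - q_0)/q_1) = floor((12 - 1)/2) = 5.
That gives (5*5 + 2)/(5*2 + 1) = 27/11.
Compare the errors: |x - 5/2| = |52*2 - 5*21|/(21*2) = 1/42, and |x - 27/11| = |52*11 - 27*21|/(21*11) = 5/231.
Cross-multiplying, 5*42 = 210 < 231 = 1*231, so 5/231 is smaller: the intermediate fraction 27/11 is closer to x than 5/2.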